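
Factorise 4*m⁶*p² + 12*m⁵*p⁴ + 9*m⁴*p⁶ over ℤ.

m⁴*p²*(2*m + 3*p²)²

Factor out m⁴*p² first: what remains is 4*m² + 12*m*p² + 9*p⁴.
Recognize a perfect-square trinomial with the parts 3*p² and 2*m.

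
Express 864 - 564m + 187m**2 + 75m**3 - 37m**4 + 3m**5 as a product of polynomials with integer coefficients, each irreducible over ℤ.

(3m + 8)(m - 4)(m - 9)(m**2 - 2m + 3)

Among the possible rational roots, m = 9 is a root, giving the factor (m - 9) and quotient 3m**4 - 10m**3 - 15m**2 + 52m - 96.
Next, m = -8/3 is a root, so (3m + 8) divides it; the quotient is m**3 - 6m**2 + 11m - 12.
Continuing, m = 4 is a root, so (m - 4) divides it; the quotient is m**2 - 2m + 3.
The quadratic m**2 - 2m + 3 has discriminant -8 < 0 and is irreducible over ℤ.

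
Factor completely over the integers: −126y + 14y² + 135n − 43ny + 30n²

(15n − 14y)(2n − y + 9)

Group: 15n(2n − y + 9) − 14y(2n − y + 9); both groups contain (2n − y + 9).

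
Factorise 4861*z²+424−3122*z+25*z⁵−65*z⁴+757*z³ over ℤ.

(5*z−1)*(5*z−2)*(z+4)*(z²−6*z+53)

Testing divisors of the constant over divisors of the leading coefficient, z = −4 is a root, giving the factor (z+4) and quotient 25*z⁴−165*z³+1417*z²−807*z+106.
Continuing, z = 2/5 is a root, so (5*z−2) divides it; the quotient is 5*z³−31*z²+271*z−53.
Then z = 1/5 is a root, so (5*z−1) divides it; the quotient is z²−6*z+53.
The quadratic z²−6*z+53 has discriminant −176 < 0 and is irreducible over ℤ.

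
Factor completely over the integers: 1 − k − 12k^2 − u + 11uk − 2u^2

Group: −u(2u − 3k − 1) + (4k − 1)(2u − 3k − 1); both groups contain (2u − 3k − 1).

−(2u − 3k − 1)(u − 4k + 1)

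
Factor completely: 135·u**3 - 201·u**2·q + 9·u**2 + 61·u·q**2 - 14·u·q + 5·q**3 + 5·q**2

(9·u - 5·q)·(u - q)·(15·u + q + 1)

Group: u·(135·u**2 - 66·u·q + 9·u - 5·q**2 - 5·q) - q·(135·u**2 - 66·u·q + 9·u - 5·q**2 - 5·q); both groups contain (135·u**2 - 66·u·q + 9·u - 5·q**2 - 5·q), so (u - q) is a factor with cofactor 135·u**2 - 66·u·q + 9·u - 5·q**2 - 5·q.
The cofactor groups again: 135·u**2 - 66·u·q + 9·u - 5·q**2 - 5·q = 9·u·(15·u + q + 1) - 5·q·(15·u + q + 1); both groups contain (15·u + q + 1), giving (9·u - 5·q)·(15·u + q + 1).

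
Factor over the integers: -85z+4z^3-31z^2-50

(4z+5)(z+1)(z-10)

Trying the rational-root candidates, z = -1 is a root, giving the factor (z+1) and quotient 4z^2-35z-50.
The remaining quadratic factors as (z-10)(4z+5).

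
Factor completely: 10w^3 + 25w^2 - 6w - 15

(2w + 5)(5w^2 - 3)

Group as (10w^3 - 6w) + (25w^2 - 15) = 2w(5w^2 - 3) + 5(5w^2 - 3).
Both groups share the factor (5w^2 - 3).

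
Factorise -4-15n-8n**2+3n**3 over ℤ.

(3n+1)(n+1)(n-4)

Testing divisors of the constant over divisors of the leading coefficient, n = -1/3 is a root, so (3n+1) is a factor; dividing leaves n**2-3n-4.
The remaining quadratic factors as (n+1)(n-4).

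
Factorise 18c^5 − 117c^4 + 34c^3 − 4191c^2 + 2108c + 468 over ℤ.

Among the possible rational roots, c = 2/3 is a root, so (3c − 2) is a factor; dividing leaves 6c^4 − 35c^3 − 12c^2 − 1405c − 234.
Then c = −1/6 is a root, so (6c + 1) is a factor; dividing leaves c^3 − 6c^2 − c − 234.
Next, c = 9 is a root, so (c − 9) is a factor; dividing leaves c^2 + 3c + 26.
The quadratic c^2 + 3c + 26 has discriminant −95 < 0 and is irreducible over ℤ.

(3c − 2)(6c + 1)(c − 9)(c^2 + 3c + 26)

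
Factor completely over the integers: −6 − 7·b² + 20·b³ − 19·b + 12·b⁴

By the rational root theorem, b = −2/3 is a root, so (3·b + 2) divides it; the quotient is 4·b³ + 4·b² − 5·b − 3.
Then b = 1 is a root, so (b − 1) is a factor; dividing leaves 4·b² + 8·b + 3.
The remaining quadratic factors as (2·b + 1)(2·b + 3).

(2·b + 1)·(2·b + 3)·(3·b + 2)·(b − 1)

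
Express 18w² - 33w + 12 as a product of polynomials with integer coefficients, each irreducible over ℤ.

Pull out the common factor 3, then factor the remaining trinomial.

3(2w - 1)(3w - 4)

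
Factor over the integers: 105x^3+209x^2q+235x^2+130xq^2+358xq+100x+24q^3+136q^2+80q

(5x+4q)(7x+6q+4)(3x+q+5)

Group: 7x(15x^2+17xq+25x+4q^2+20q) + (6q+4)(15x^2+17xq+25x+4q^2+20q); both groups contain (15x^2+17xq+25x+4q^2+20q), so (7x+6q+4) is a factor with cofactor 15x^2+17xq+25x+4q^2+20q.
The cofactor groups again: 15x^2+17xq+25x+4q^2+20q = 5x(3x+q+5) + 4q(3x+q+5); both groups contain (3x+q+5), giving (5x+4q)(3x+q+5).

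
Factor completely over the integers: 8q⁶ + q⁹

Every term has a factor of q⁶; factoring it out leaves q³ + 8.
Recognize a sum of cubes with the parts q and 2.

q⁶(q + 2)(q² - 2q + 4)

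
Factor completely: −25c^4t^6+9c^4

Every term has a factor of c^4; factoring it out leaves −25t^6+9.
Recognize a difference of squares with the parts 3 and 5t^3.

−c^4(5t^3+3)(5t^3−3)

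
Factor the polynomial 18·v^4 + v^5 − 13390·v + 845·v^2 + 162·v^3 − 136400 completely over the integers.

Among the possible rational roots, v = −11 is a root, so (v + 11) is a factor; dividing leaves v^4 + 7·v^3 + 85·v^2 − 90·v − 12400.
Next, v = 8 is a root, giving the factor (v − 8) and quotient v^3 + 15·v^2 + 205·v + 1550.
Continuing, v = −10 is a root, so (v + 10) is a factor; dividing leaves v^2 + 5·v + 155.
The quadratic v^2 + 5·v + 155 has discriminant −595 < 0 and is irreducible over ℤ.

(v + 10)·(v + 11)·(v − 8)·(v^2 + 5·v + 155)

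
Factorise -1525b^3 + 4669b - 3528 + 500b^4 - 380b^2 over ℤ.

(4b + 7)(5b - 7)(5b - 8)(5b - 9)

By the rational root theorem, b = 7/5 is a root, so (5b - 7) divides it; the quotient is 100b^3 - 165b^2 - 307b + 504.
Continuing, b = -7/4 is a root, so (4b + 7) is a factor; dividing leaves 25b^2 - 85b + 72.
The remaining quadratic factors as (5b - 9)(5b - 8).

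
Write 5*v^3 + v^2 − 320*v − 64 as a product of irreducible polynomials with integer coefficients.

(5*v + 1)*(v + 8)*(v − 8)

Among the possible rational roots, v = 8 is a root, so (v − 8) is a factor; dividing leaves 5*v^2 + 41*v + 8.
The remaining quadratic factors as (v + 8)(5*v + 1).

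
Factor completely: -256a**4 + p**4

Write as (p**2)² − (16a**2)², then factor p**2 - 16a**2 once more.

(p - 4a)(p + 4a)(p**2 + 16a**2)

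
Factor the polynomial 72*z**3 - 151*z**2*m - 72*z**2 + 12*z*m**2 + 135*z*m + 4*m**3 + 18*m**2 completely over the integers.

Group: z*(72*z**2 - 7*z*m - 72*z - 2*m**2 - 9*m) - 2*m*(72*z**2 - 7*z*m - 72*z - 2*m**2 - 9*m); both groups contain (72*z**2 - 7*z*m - 72*z - 2*m**2 - 9*m), so (z - 2*m) is a factor with cofactor 72*z**2 - 7*z*m - 72*z - 2*m**2 - 9*m.
The cofactor groups again: 72*z**2 - 7*z*m - 72*z - 2*m**2 - 9*m = 8*z*(9*z - 2*m - 9) + m*(9*z - 2*m - 9); both groups contain (9*z - 2*m - 9), giving (8*z + m)*(9*z - 2*m - 9).

(9*z - 2*m - 9)*(z - 2*m)*(8*z + m)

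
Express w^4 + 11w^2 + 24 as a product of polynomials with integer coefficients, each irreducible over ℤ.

Substitute u = w^2 to get a quadratic in u, then factor.
w^2 + 3 is irreducible over ℤ (always positive, so no real roots).
w^2 + 8 is irreducible over ℤ (always positive, so no real roots).

(w^2 + 3)(w^2 + 8)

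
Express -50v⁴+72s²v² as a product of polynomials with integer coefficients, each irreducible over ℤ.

2v²(6s+5v)(6s-5v)

Pull out the common factor 2v²; 36s²-25v² is a difference of squares.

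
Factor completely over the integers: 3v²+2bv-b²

Group: -b(b-3v) - v(b-3v); both groups contain (b-3v).

-(b+v)(b-3v)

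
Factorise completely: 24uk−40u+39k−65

Group as (24uk−40u) + (39k−65) = 8u(3k−5) + 13(3k−5).
Both groups share the factor (3k−5).

(3k−5)(8u+13)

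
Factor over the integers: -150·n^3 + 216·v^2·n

6·n·(6·v - 5·n)·(6·v + 5·n)

Pull out the common factor 6·n; 36·v^2 - 25·n^2 is a difference of squares.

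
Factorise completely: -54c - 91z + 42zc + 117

Group as (42zc - 91z) + (-54c + 117) = 7z(6c - 13) - 9(6c - 13).
Both groups share the factor (6c - 13).

(6c - 13)(7z - 9)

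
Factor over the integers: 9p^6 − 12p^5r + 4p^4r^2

Factor out p^4 first: what remains is 9p^2 − 12pr + 4r^2.
Recognize a perfect-square trinomial with the parts 2r and 3p.

p^4(3p − 2r)^2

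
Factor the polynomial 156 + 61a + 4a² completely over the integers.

(4a + 13)(a + 12)

Need a pair with product 4·156 = 624 and sum 61: that's 48 and 13.
Split the middle term: 4a² + 48a + 13a + 156 = 4a(a + 12) + 13(a + 12).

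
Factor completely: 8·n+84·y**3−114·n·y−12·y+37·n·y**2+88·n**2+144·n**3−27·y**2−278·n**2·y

(2·n−3·y)·(8·n−7·y+4)·(9·n+4·y+1)

Group: 2·n·(72·n**2−31·n·y+44·n−28·y**2+9·y+4) − 3·y·(72·n**2−31·n·y+44·n−28·y**2+9·y+4); both groups contain (72·n**2−31·n·y+44·n−28·y**2+9·y+4), so (2·n−3·y) is a factor with cofactor 72·n**2−31·n·y+44·n−28·y**2+9·y+4.
The cofactor groups again: 72·n**2−31·n·y+44·n−28·y**2+9·y+4 = 8·n·(9·n+4·y+1) + (−7·y+4)·(9·n+4·y+1); both groups contain (9·n+4·y+1), giving (8·n−7·y+4)·(9·n+4·y+1).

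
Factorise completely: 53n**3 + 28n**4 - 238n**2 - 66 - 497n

Testing divisors of the constant over divisors of the leading coefficient, n = -11/4 is a root, giving the factor (4n + 11) and quotient 7n**3 - 6n**2 - 43n - 6.
Then n = 3 is a root, giving the factor (n - 3) and quotient 7n**2 + 15n + 2.
The remaining quadratic factors as (n + 2)(7n + 1).

(4n + 11)(7n + 1)(n + 2)(n - 3)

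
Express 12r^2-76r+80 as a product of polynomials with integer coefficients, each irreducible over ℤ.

Pull out the common factor 4, then factor the remaining trinomial.

4(3r-4)(r-5)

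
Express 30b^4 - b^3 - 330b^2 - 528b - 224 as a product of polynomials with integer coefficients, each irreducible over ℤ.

Testing divisors of the constant over divisors of the leading coefficient, b = 4 is a root, so (b - 4) divides it; the quotient is 30b^3 + 119b^2 + 146b + 56.
Continuing, b = -2 is a root, so (b + 2) is a factor; dividing leaves 30b^2 + 59b + 28.
The remaining quadratic factors as (6b + 7)(5b + 4).

(5b + 4)(6b + 7)(b + 2)(b - 4)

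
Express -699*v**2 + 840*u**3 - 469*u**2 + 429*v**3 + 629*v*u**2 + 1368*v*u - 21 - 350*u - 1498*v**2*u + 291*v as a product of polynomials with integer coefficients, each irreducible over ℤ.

(11*v - 15*u - 1)*(3*v - 8*u - 3)*(13*v + 7*u - 7)

Group: 3*v*(143*v**2 - 118*v*u - 90*v - 105*u**2 + 98*u + 7) + (-8*u - 3)*(143*v**2 - 118*v*u - 90*v - 105*u**2 + 98*u + 7); both groups contain (143*v**2 - 118*v*u - 90*v - 105*u**2 + 98*u + 7), so (3*v - 8*u - 3) is a factor with cofactor 143*v**2 - 118*v*u - 90*v - 105*u**2 + 98*u + 7.
The cofactor groups again: 143*v**2 - 118*v*u - 90*v - 105*u**2 + 98*u + 7 = 13*v*(11*v - 15*u - 1) + (7*u - 7)*(11*v - 15*u - 1); both groups contain (11*v - 15*u - 1), giving (13*v + 7*u - 7)*(11*v - 15*u - 1).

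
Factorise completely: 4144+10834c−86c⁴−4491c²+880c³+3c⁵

(3c+1)(c−14)(c−8)(c²−7c+37)

Testing divisors of the constant over divisors of the leading coefficient, c = 8 is a root, giving the factor (c−8) and quotient 3c⁴−62c³+384c²−1419c−518.
Then c = 14 is a root, so (c−14) divides it; the quotient is 3c³−20c²+104c+37.
Continuing, c = −1/3 is a root, so (3c+1) is a factor; dividing leaves c²−7c+37.
The quadratic c²−7c+37 has discriminant −99 < 0 and is irreducible over ℤ.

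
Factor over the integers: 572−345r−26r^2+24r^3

Testing divisors of the constant over divisors of the leading coefficient, r = −4 is a root, so (r+4) is a factor; dividing leaves 24r^2−122r+143.
The remaining quadratic factors as (6r−11)(4r−13).

(4r−13)(6r−11)(r+4)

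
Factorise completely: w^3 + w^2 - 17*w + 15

(w + 5)*(w - 1)*(w - 3)

By the rational root theorem, w = 1 is a root, so (w - 1) divides it; the quotient is w^2 + 2*w - 15.
The remaining quadratic factors as (w + 5)(w - 3).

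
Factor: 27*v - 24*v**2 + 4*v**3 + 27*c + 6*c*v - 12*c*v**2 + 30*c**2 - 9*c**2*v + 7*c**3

(7*c - 2*v + 9)*(c + v)*(c - 2*v + 3)

Group: c*(7*c**2 - 16*c*v + 30*c + 4*v**2 - 24*v + 27) + v*(7*c**2 - 16*c*v + 30*c + 4*v**2 - 24*v + 27); both groups contain (7*c**2 - 16*c*v + 30*c + 4*v**2 - 24*v + 27), so (c + v) is a factor with cofactor 7*c**2 - 16*c*v + 30*c + 4*v**2 - 24*v + 27.
The cofactor groups again: 7*c**2 - 16*c*v + 30*c + 4*v**2 - 24*v + 27 = c*(7*c - 2*v + 9) + (-2*v + 3)*(7*c - 2*v + 9); both groups contain (7*c - 2*v + 9), giving (c - 2*v + 3)*(7*c - 2*v + 9).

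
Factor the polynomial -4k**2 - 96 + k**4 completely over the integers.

(k**2 + 8)(k**2 - 12)

Substitute u = k**2 to get a quadratic in u, then factor.
k**2 + 8 is irreducible over ℤ (always positive, so no real roots).
k**2 - 12 is irreducible over ℤ (12 is not a perfect square).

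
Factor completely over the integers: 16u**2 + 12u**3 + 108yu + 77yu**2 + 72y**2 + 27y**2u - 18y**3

-(y - 3u - 4)(3y + 4u)(6y + u)

Group: 6y(-3y**2 + 5yu + 12y + 12u**2 + 16u) + u(-3y**2 + 5yu + 12y + 12u**2 + 16u); both groups contain (-3y**2 + 5yu + 12y + 12u**2 + 16u), so (6y + u) is a factor with cofactor -3y**2 + 5yu + 12y + 12u**2 + 16u.
The cofactor groups again: -3y**2 + 5yu + 12y + 12u**2 + 16u = -y(3y + 4u) + (3u + 4)(3y + 4u); both groups contain (3y + 4u), giving -(y - 3u - 4)(3y + 4u).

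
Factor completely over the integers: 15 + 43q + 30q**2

(5q + 3)(6q + 5)

Need a pair with product 30·15 = 450 and sum 43: that's 18 and 25.
Split the middle term: 30q**2 + 18q + 25q + 15 = 6q(5q + 3) + 5(5q + 3).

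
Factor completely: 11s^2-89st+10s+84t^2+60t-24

Group: s(11s-12t-12) + (-7t+2)(11s-12t-12); both groups contain (11s-12t-12).

(11s-12t-12)(s-7t+2)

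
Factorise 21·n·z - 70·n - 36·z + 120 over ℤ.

Group as (21·n·z - 70·n) + (-36·z + 120) = 7·n·(3·z - 10) - 12·(3·z - 10).
Both groups share the factor (3·z - 10).

(3·z - 10)·(7·n - 12)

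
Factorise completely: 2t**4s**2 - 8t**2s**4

Factor out 2t**2s**2, leaving t**2 - 4s**2, which is a difference of two squares.

2s**2t**2(t - 2s)(t + 2s)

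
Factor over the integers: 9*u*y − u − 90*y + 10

Group as (9*u*y − u) + (−90*y + 10) = u*(9*y − 1) − 10*(9*y − 1).
Both groups share the factor (9*y − 1).

(9*y − 1)*(u − 10)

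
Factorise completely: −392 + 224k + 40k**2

8(5k − 7)(k + 7)

Pull out the common factor 8, then factor the remaining trinomial.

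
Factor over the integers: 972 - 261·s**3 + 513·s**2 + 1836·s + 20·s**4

Among the possible rational roots, s = 6 is a root, so (s - 6) divides it; the quotient is 20·s**3 - 141·s**2 - 333·s - 162.
Then s = 9 is a root, so (s - 9) divides it; the quotient is 20·s**2 + 39·s + 18.
The remaining quadratic factors as (5·s + 6)(4·s + 3).

(4·s + 3)·(5·s + 6)·(s - 6)·(s - 9)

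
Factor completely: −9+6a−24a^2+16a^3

Group as (16a^3+6a) + (−24a^2−9) = 2a(8a^2+3) − 3(8a^2+3).
Both groups share the factor (8a^2+3).

(2a−3)(8a^2+3)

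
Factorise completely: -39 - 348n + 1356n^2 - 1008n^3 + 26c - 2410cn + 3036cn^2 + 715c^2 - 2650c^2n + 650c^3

(10c - 6n + 3)(13c - 14n + 13)(5c - 12n - 1)

Group: 10c(65c^2 - 226cn + 52c + 168n^2 - 142n - 13) + (-6n + 3)(65c^2 - 226cn + 52c + 168n^2 - 142n - 13); both groups contain (65c^2 - 226cn + 52c + 168n^2 - 142n - 13), so (10c - 6n + 3) is a factor with cofactor 65c^2 - 226cn + 52c + 168n^2 - 142n - 13.
The cofactor groups again: 65c^2 - 226cn + 52c + 168n^2 - 142n - 13 = 5c(13c - 14n + 13) + (-12n - 1)(13c - 14n + 13); both groups contain (13c - 14n + 13), giving (5c - 12n - 1)(13c - 14n + 13).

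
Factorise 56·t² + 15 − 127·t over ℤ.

Need a pair with product 56·15 = 840 and sum −127: that's −120 and −7.
Split the middle term: 56·t² − 120·t − 7·t + 15 = 8·t·(7·t − 15) − (7·t − 15).

(7·t − 15)·(8·t − 1)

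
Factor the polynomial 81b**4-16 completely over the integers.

Difference of squares twice: with A = 3b and B = 2, A⁴ − B⁴ = (A² − B²)(A² + B²), and A² − B² factors again.

(3b+2)(3b-2)(9b**2+4)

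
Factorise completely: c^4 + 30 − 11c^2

(c^2 − 5)(c^2 − 6)

Substitute u = c^2 to get a quadratic in u, then factor.
c^2 − 6 is irreducible over ℤ (6 is not a perfect square).
c^2 − 5 is irreducible over ℤ (5 is not a perfect square).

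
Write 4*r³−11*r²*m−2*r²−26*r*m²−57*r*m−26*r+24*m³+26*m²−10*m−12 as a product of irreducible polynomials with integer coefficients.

Group: r*(4*r²−19*r*m−10*r+12*m²+m−6) + (2*m+2)*(4*r²−19*r*m−10*r+12*m²+m−6); both groups contain (4*r²−19*r*m−10*r+12*m²+m−6), so (r+2*m+2) is a factor with cofactor 4*r²−19*r*m−10*r+12*m²+m−6.
The cofactor groups again: 4*r²−19*r*m−10*r+12*m²+m−6 = r*(4*r−3*m+2) + (−4*m−3)*(4*r−3*m+2); both groups contain (4*r−3*m+2), giving (r−4*m−3)*(4*r−3*m+2).

(4*r−3*m+2)*(r−4*m−3)*(r+2*m+2)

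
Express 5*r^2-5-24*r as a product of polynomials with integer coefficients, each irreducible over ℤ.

Need a pair with product 5·(-5) = -25 and sum -24: that's -25 and 1.
Split the middle term: 5*r^2-25*r + r-5 = 5*r*(r-5) + (r-5).

(5*r+1)*(r-5)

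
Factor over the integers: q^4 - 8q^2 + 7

Substitute u = q^2 to get a quadratic in u, then factor.
q^2 - 7 is irreducible over ℤ (7 is not a perfect square).
q^2 - 1 is a difference of squares.

(q + 1)(q - 1)(q^2 - 7)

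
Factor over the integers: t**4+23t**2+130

Substitute u = t**2 to get a quadratic in u, then factor.
t**2+10 is irreducible over ℤ (always positive, so no real roots).
t**2+13 is irreducible over ℤ (always positive, so no real roots).

(t**2+10)(t**2+13)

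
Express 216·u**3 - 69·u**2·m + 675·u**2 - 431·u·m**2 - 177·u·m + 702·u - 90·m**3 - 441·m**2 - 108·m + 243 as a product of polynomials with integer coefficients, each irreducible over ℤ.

(3·u - 5·m + 3)·(9·u + 2·m + 9)·(8·u + 9·m + 9)

Group: 9·u·(24·u**2 - 13·u·m + 51·u - 45·m**2 - 18·m + 27) + (2·m + 9)·(24·u**2 - 13·u·m + 51·u - 45·m**2 - 18·m + 27); both groups contain (24·u**2 - 13·u·m + 51·u - 45·m**2 - 18·m + 27), so (9·u + 2·m + 9) is a factor with cofactor 24·u**2 - 13·u·m + 51·u - 45·m**2 - 18·m + 27.
The cofactor groups again: 24·u**2 - 13·u·m + 51·u - 45·m**2 - 18·m + 27 = 8·u·(3·u - 5·m + 3) + (9·m + 9)·(3·u - 5·m + 3); both groups contain (3·u - 5·m + 3), giving (8·u + 9·m + 9)·(3·u - 5·m + 3).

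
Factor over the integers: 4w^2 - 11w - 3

(4w + 1)(w - 3)

Need a pair with product 4·(-3) = -12 and sum -11: that's 1 and -12.
Split the middle term: 4w^2 + w - 12w - 3 = w(4w + 1) - 3(4w + 1).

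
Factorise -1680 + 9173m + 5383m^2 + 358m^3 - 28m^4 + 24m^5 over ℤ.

Testing divisors of the constant over divisors of the leading coefficient, m = 1/6 is a root, so (6m - 1) divides it; the quotient is 4m^4 - 4m^3 + 59m^2 + 907m + 1680.
Next, m = -5/2 is a root, so (2m + 5) divides it; the quotient is 2m^3 - 7m^2 + 47m + 336.
Continuing, m = -7/2 is a root, so (2m + 7) is a factor; dividing leaves m^2 - 7m + 48.
The quadratic m^2 - 7m + 48 has discriminant -143 < 0 and is irreducible over ℤ.

(2m + 5)(2m + 7)(6m - 1)(m^2 - 7m + 48)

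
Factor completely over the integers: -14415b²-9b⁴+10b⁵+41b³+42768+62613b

Testing divisors of the constant over divisors of the leading coefficient, b = 11/2 is a root, so (2b-11) divides it; the quotient is 5b⁴+23b³+147b²-6399b-3888.
Then b = -3/5 is a root, so (5b+3) is a factor; dividing leaves b³+4b²+27b-1296.
Next, b = 9 is a root, giving the factor (b-9) and quotient b²+13b+144.
The quadratic b²+13b+144 has discriminant -407 < 0 and is irreducible over ℤ.

(2b-11)(5b+3)(b-9)(b²+13b+144)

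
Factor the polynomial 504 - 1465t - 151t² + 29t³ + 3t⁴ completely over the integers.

(3t - 1)(t + 8)(t + 9)(t - 7)

Among the possible rational roots, t = -9 is a root, giving the factor (t + 9) and quotient 3t³ + 2t² - 169t + 56.
Continuing, t = 7 is a root, so (t - 7) divides it; the quotient is 3t² + 23t - 8.
The remaining quadratic factors as (t + 8)(3t - 1).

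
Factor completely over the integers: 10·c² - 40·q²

Every term has a factor of 10. Then c² - 4·q² = (c)² − (2·q)².

10·(c + 2·q)·(c - 2·q)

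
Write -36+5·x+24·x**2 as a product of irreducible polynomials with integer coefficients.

(3·x+4)·(8·x-9)

Need a pair with product 24·(-36) = -864 and sum 5: that's -27 and 32.
Split the middle term: 24·x**2-27·x + 32·x-36 = 3·x·(8·x-9) + 4·(8·x-9).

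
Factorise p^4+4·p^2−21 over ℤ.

Substitute u = p^2 to get a quadratic in u, then factor.
p^2+7 is irreducible over ℤ (always positive, so no real roots).
p^2−3 is irreducible over ℤ (3 is not a perfect square).

(p^2+7)·(p^2−3)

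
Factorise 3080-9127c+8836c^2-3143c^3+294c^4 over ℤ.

Among the possible rational roots, c = 5/7 is a root, giving the factor (7c-5) and quotient 42c^3-419c^2+963c-616.
Then c = 8/7 is a root, so (7c-8) divides it; the quotient is 6c^2-53c+77.
The remaining quadratic factors as (6c-11)(c-7).

(6c-11)(7c-5)(7c-8)(c-7)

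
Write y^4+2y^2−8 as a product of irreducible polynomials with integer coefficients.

(y^2+4)(y^2−2)

Substitute u = y^2 to get a quadratic in u, then factor.
y^2+4 is irreducible over ℤ (sum of squares).
y^2−2 is irreducible over ℤ (2 is not a perfect square).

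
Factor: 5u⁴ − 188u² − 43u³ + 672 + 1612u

Among the possible rational roots, u = −6 is a root, so (u + 6) is a factor; dividing leaves 5u³ − 73u² + 250u + 112.
Next, u = 7 is a root, so (u − 7) divides it; the quotient is 5u² − 38u − 16.
The remaining quadratic factors as (5u + 2)(u − 8).

(5u + 2)(u + 6)(u − 7)(u − 8)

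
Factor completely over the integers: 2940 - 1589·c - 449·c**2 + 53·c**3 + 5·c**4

Trying the rational-root candidates, c = -4 is a root, so (c + 4) divides it; the quotient is 5·c**3 + 33·c**2 - 581·c + 735.
Next, c = 7/5 is a root, giving the factor (5·c - 7) and quotient c**2 + 8·c - 105.
The remaining quadratic factors as (c - 7)(c + 15).

(5·c - 7)·(c + 15)·(c + 4)·(c - 7)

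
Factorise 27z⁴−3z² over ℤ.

3z²(3z+1)(3z−1)

Pull out the common factor 3z²; 9z²−1 is a difference of squares.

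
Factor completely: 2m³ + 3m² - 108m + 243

By the rational root theorem, m = 3 is a root, so (m - 3) is a factor; dividing leaves 2m² + 9m - 81.
The remaining quadratic factors as (m + 9)(2m - 9).

(2m - 9)(m + 9)(m - 3)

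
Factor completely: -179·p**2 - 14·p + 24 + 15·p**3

By the rational root theorem, p = 1/3 is a root, so (3·p - 1) divides it; the quotient is 5·p**2 - 58·p - 24.
The remaining quadratic factors as (5·p + 2)(p - 12).

(3·p - 1)·(5·p + 2)·(p - 12)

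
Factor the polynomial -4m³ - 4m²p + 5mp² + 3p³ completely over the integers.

-(2m + 3p)(2m + p)(m - p)

Group: m(-4m² - 8mp - 3p²) - p(-4m² - 8mp - 3p²); both groups contain (-4m² - 8mp - 3p²), so (m - p) is a factor with cofactor -4m² - 8mp - 3p².
The cofactor groups again: -4m² - 8mp - 3p² = -2m(2m + 3p) - p(2m + 3p); both groups contain (2m + 3p), giving -(2m + p)(2m + 3p).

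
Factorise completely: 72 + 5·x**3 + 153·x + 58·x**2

By the rational root theorem, x = −8 is a root, so (x + 8) divides it; the quotient is 5·x**2 + 18·x + 9.
The remaining quadratic factors as (5·x + 3)(x + 3).

(5·x + 3)·(x + 3)·(x + 8)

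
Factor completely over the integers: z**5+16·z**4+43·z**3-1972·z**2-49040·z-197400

(z+15)·(z+5)·(z-14)·(z**2+10·z+188)

By the rational root theorem, z = -5 is a root, giving the factor (z+5) and quotient z**4+11·z**3-12·z**2-1912·z-39480.
Next, z = 14 is a root, giving the factor (z-14) and quotient z**3+25·z**2+338·z+2820.
Next, z = -15 is a root, giving the factor (z+15) and quotient z**2+10·z+188.
The quadratic z**2+10·z+188 has discriminant -652 < 0 and is irreducible over ℤ.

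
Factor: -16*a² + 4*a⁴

Factor out 4*a², leaving a² - 4, which is a difference of two squares.

4*a²*(a + 2)*(a - 2)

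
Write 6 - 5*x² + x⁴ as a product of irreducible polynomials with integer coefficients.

(x² - 2)*(x² - 3)

Substitute u = x² to get a quadratic in u, then factor.
x² - 3 is irreducible over ℤ (3 is not a perfect square).
x² - 2 is irreducible over ℤ (2 is not a perfect square).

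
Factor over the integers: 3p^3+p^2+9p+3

(3p+1)(p^2+3)

Group as (3p^3+9p) + (p^2+3) = 3p(p^2+3) + (p^2+3).
Both groups share the factor (p^2+3).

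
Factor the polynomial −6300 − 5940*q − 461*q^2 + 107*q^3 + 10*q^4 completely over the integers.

(2*q − 15)*(5*q + 6)*(q + 10)*(q + 7)

Testing divisors of the constant over divisors of the leading coefficient, q = −10 is a root, giving the factor (q + 10) and quotient 10*q^3 + 7*q^2 − 531*q − 630.
Then q = 15/2 is a root, giving the factor (2*q − 15) and quotient 5*q^2 + 41*q + 42.
The remaining quadratic factors as (5*q + 6)(q + 7).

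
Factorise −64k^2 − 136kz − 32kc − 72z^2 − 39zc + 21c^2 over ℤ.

Group: −8k(8k + 9z − 3c) + (−8z − 7c)(8k + 9z − 3c); both groups contain (8k + 9z − 3c).

−(8k + 9z − 3c)(8k + 8z + 7c)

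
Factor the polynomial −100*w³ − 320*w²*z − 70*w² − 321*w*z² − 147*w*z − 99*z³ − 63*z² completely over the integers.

−(10*w + 11*z + 7)*(2*w + 3*z)*(5*w + 3*z)

Group: 5*w*(−20*w² − 52*w*z − 14*w − 33*z² − 21*z) + 3*z*(−20*w² − 52*w*z − 14*w − 33*z² − 21*z); both groups contain (−20*w² − 52*w*z − 14*w − 33*z² − 21*z), so (5*w + 3*z) is a factor with cofactor −20*w² − 52*w*z − 14*w − 33*z² − 21*z.
The cofactor groups again: −20*w² − 52*w*z − 14*w − 33*z² − 21*z = −2*w*(10*w + 11*z + 7) − 3*z*(10*w + 11*z + 7); both groups contain (10*w + 11*z + 7), giving −(2*w + 3*z)*(10*w + 11*z + 7).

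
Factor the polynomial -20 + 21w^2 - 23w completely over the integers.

Need a pair with product 21·(-20) = -420 and sum -23: that's 12 and -35.
Split the middle term: 21w^2 + 12w - 35w - 20 = 3w(7w + 4) - 5(7w + 4).

(3w - 5)(7w + 4)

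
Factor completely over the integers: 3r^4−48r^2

3r^2(r+4)(r−4)

Pull out the common factor 3r^2; r^2−16 is a difference of squares.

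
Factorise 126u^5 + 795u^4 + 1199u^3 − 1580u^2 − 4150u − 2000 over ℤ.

By the rational root theorem, u = −5/6 is a root, giving the factor (6u + 5) and quotient 21u^4 + 115u^3 + 104u^2 − 350u − 400.
Next, u = 5/3 is a root, giving the factor (3u − 5) and quotient 7u^3 + 50u^2 + 118u + 80.
Next, u = −8/7 is a root, giving the factor (7u + 8) and quotient u^2 + 6u + 10.
The quadratic u^2 + 6u + 10 has discriminant −4 < 0 and is irreducible over ℤ.

(3u − 5)(6u + 5)(7u + 8)(u^2 + 6u + 10)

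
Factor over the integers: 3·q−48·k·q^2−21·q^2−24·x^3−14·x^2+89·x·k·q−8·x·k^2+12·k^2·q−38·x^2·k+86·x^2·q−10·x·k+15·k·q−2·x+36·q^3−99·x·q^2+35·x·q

Group: 3·x·(−8·x^2−2·x·k+18·x·q−2·x+3·k·q−9·q^2+3·q) + (4·k−4·q+1)·(−8·x^2−2·x·k+18·x·q−2·x+3·k·q−9·q^2+3·q); both groups contain (−8·x^2−2·x·k+18·x·q−2·x+3·k·q−9·q^2+3·q), so (3·x+4·k−4·q+1) is a factor with cofactor −8·x^2−2·x·k+18·x·q−2·x+3·k·q−9·q^2+3·q.
The cofactor groups again: −8·x^2−2·x·k+18·x·q−2·x+3·k·q−9·q^2+3·q = −2·x·(4·x+k−3·q+1) + 3·q·(4·x+k−3·q+1); both groups contain (4·x+k−3·q+1), giving −(2·x−3·q)·(4·x+k−3·q+1).

−(2·x−3·q)·(3·x+4·k−4·q+1)·(4·x+k−3·q+1)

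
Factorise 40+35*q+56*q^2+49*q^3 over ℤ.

(7*q+8)*(7*q^2+5)

Group as (49*q^3+35*q) + (56*q^2+40) = 7*q*(7*q^2+5) + 8*(7*q^2+5).
Both groups share the factor (7*q^2+5).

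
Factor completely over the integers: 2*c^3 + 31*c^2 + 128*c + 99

(2*c + 11)*(c + 1)*(c + 9)

Among the possible rational roots, c = -11/2 is a root, so (2*c + 11) is a factor; dividing leaves c^2 + 10*c + 9.
The remaining quadratic factors as (c + 9)(c + 1).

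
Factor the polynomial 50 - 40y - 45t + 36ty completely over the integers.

(4y - 5)(9t - 10)

Group as (36ty - 45t) + (-40y + 50) = 9t(4y - 5) - 10(4y - 5).
Both groups share the factor (4y - 5).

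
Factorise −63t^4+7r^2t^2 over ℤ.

Every term has a factor of 7t^2. Then r^2−9t^2 = (r)² − (3t)².

7t^2(r+3t)(r−3t)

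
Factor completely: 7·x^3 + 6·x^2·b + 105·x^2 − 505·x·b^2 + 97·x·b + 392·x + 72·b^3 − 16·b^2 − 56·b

(x − 8·b + 8)·(7·x − b)·(x + 9·b + 7)

Group: x·(7·x^2 + 62·x·b + 49·x − 9·b^2 − 7·b) + (−8·b + 8)·(7·x^2 + 62·x·b + 49·x − 9·b^2 − 7·b); both groups contain (7·x^2 + 62·x·b + 49·x − 9·b^2 − 7·b), so (x − 8·b + 8) is a factor with cofactor 7·x^2 + 62·x·b + 49·x − 9·b^2 − 7·b.
The cofactor groups again: 7·x^2 + 62·x·b + 49·x − 9·b^2 − 7·b = 7·x·(x + 9·b + 7) − b·(x + 9·b + 7); both groups contain (x + 9·b + 7), giving (7·x − b)·(x + 9·b + 7).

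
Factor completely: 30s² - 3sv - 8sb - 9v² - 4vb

(15s - 9v - 4b)(2s + v)

Group: 2s(15s - 9v - 4b) + v(15s - 9v - 4b); both groups contain (15s - 9v - 4b).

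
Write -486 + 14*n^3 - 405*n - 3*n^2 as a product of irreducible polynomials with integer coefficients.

By the rational root theorem, n = 6 is a root, so (n - 6) is a factor; dividing leaves 14*n^2 + 81*n + 81.
The remaining quadratic factors as (2*n + 9)(7*n + 9).

(2*n + 9)*(7*n + 9)*(n - 6)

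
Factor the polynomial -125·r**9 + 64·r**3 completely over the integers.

-r**3·(5·r**2 - 4)·(25·r**4 + 20·r**2 + 16)

Every term has a factor of r**3; factoring it out leaves -125·r**6 + 64.
Recognize a difference of cubes with the parts 4 and 5·r**2.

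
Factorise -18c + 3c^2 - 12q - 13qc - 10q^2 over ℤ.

Group: -5q(2q + 3c) + (c - 6)(2q + 3c); both groups contain (2q + 3c).

-(5q - c + 6)(2q + 3c)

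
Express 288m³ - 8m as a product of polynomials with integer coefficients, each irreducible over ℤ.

8m(6m + 1)(6m - 1)

Factor out 8m, leaving 36m² - 1, which is a difference of two squares.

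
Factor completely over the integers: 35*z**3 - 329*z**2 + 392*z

Pull out the common factor 7*z, then factor the remaining trinomial.

7*z*(5*z - 7)*(z - 8)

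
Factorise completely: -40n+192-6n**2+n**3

(n+6)(n-4)(n-8)

Testing divisors of the constant over divisors of the leading coefficient, n = -6 is a root, giving the factor (n+6) and quotient n**2-12n+32.
The remaining quadratic factors as (n-8)(n-4).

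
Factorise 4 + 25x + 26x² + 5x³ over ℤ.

(5x + 1)(x + 1)(x + 4)

Trying the rational-root candidates, x = -1/5 is a root, so (5x + 1) divides it; the quotient is x² + 5x + 4.
The remaining quadratic factors as (x + 1)(x + 4).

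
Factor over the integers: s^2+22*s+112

(s+14)*(s+8)

Two integers with product 112 and sum 22 are 14 and 8.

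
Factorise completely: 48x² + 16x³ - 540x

Pull out the common factor 4x, then factor the remaining trinomial.

4x(2x + 15)(2x - 9)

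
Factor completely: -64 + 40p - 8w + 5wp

Group as (5wp - 8w) + (40p - 64) = w(5p - 8) + 8(5p - 8).
Both groups share the factor (5p - 8).

(5p - 8)(w + 8)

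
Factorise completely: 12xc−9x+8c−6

Group as (12xc−9x) + (8c−6) = 3x(4c−3) + 2(4c−3).
Both groups share the factor (4c−3).

(3x+2)(4c−3)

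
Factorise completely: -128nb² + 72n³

Pull out the common factor 8n; 9n² - 16b² is a difference of squares.

8n(3n - 4b)(3n + 4b)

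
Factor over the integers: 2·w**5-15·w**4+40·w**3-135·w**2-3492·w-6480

(2·w+5)·(w+3)·(w-9)·(w**2-4·w+48)

Testing divisors of the constant over divisors of the leading coefficient, w = -3 is a root, so (w+3) divides it; the quotient is 2·w**4-21·w**3+103·w**2-444·w-2160.
Continuing, w = -5/2 is a root, giving the factor (2·w+5) and quotient w**3-13·w**2+84·w-432.
Continuing, w = 9 is a root, so (w-9) is a factor; dividing leaves w**2-4·w+48.
The quadratic w**2-4·w+48 has discriminant -176 < 0 and is irreducible over ℤ.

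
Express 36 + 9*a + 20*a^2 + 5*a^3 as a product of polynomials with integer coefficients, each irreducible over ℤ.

(a + 4)*(5*a^2 + 9)

Group as (5*a^3 + 9*a) + (20*a^2 + 36) = a*(5*a^2 + 9) + 4*(5*a^2 + 9).
Both groups share the factor (5*a^2 + 9).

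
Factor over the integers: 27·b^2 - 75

3·(3·b + 5)·(3·b - 5)

Pull out the common factor 3; 9·b^2 - 25 is a difference of squares.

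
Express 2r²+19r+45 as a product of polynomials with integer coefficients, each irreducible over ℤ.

(2r+9)(r+5)

Need a pair with product 2·45 = 90 and sum 19: that's 10 and 9.
Split the middle term: 2r²+10r + 9r+45 = 2r(r+5) + 9(r+5).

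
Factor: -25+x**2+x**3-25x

(x+1)(x+5)(x-5)

Trying the rational-root candidates, x = -1 is a root, so (x+1) is a factor; dividing leaves x**2-25.
The remaining quadratic factors as (x+5)(x-5).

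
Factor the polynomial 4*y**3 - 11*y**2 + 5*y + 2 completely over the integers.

(4*y + 1)*(y - 1)*(y - 2)

Trying the rational-root candidates, y = -1/4 is a root, giving the factor (4*y + 1) and quotient y**2 - 3*y + 2.
The remaining quadratic factors as (y - 2)(y - 1).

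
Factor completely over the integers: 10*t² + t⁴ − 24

Substitute u = t² to get a quadratic in u, then factor.
t² + 12 is irreducible over ℤ (always positive, so no real roots).
t² − 2 is irreducible over ℤ (2 is not a perfect square).

(t² + 12)*(t² − 2)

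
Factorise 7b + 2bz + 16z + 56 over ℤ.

(2z + 7)(b + 8)

Group as (2bz + 7b) + (16z + 56) = b(2z + 7) + 8(2z + 7).
Both groups share the factor (2z + 7).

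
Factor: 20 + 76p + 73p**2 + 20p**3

(4p + 5)(5p + 2)(p + 2)

Trying the rational-root candidates, p = -2/5 is a root, so (5p + 2) divides it; the quotient is 4p**2 + 13p + 10.
The remaining quadratic factors as (p + 2)(4p + 5).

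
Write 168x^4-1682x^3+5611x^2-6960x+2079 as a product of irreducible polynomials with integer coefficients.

(2x-9)(3x-7)(4x-11)(7x-3)

Trying the rational-root candidates, x = 9/2 is a root, giving the factor (2x-9) and quotient 84x^3-463x^2+722x-231.
Then x = 11/4 is a root, so (4x-11) is a factor; dividing leaves 21x^2-58x+21.
The remaining quadratic factors as (3x-7)(7x-3).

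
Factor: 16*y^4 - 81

(2*y + 3)*(2*y - 3)*(4*y^2 + 9)

Difference of squares twice: with A = 2*y and B = 3, A⁴ − B⁴ = (A² − B²)(A² + B²), and A² − B² factors again.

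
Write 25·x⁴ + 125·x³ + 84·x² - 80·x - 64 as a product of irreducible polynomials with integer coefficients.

Trying the rational-root candidates, x = -1 is a root, so (x + 1) is a factor; dividing leaves 25·x³ + 100·x² - 16·x - 64.
Then x = 4/5 is a root, giving the factor (5·x - 4) and quotient 5·x² + 24·x + 16.
The remaining quadratic factors as (x + 4)(5·x + 4).

(5·x + 4)·(5·x - 4)·(x + 1)·(x + 4)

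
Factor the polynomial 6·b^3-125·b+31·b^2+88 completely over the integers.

(6·b-11)·(b+8)·(b-1)

Among the possible rational roots, b = 11/6 is a root, so (6·b-11) is a factor; dividing leaves b^2+7·b-8.
The remaining quadratic factors as (b+8)(b-1).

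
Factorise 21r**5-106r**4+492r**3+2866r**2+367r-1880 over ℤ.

Trying the rational-root candidates, r = -1 is a root, giving the factor (r+1) and quotient 21r**4-127r**3+619r**2+2247r-1880.
Then r = 5/7 is a root, so (7r-5) divides it; the quotient is 3r**3-16r**2+77r+376.
Next, r = -8/3 is a root, so (3r+8) divides it; the quotient is r**2-8r+47.
The quadratic r**2-8r+47 has discriminant -124 < 0 and is irreducible over ℤ.

(3r+8)(7r-5)(r+1)(r**2-8r+47)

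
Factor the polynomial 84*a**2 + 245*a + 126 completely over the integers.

7*(3*a + 2)*(4*a + 9)

Pull out the common factor 7, then factor the remaining trinomial.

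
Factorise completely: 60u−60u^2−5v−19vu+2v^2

(v−12u)(2v+5u−5)

Group: 2v(v−12u) + (5u−5)(v−12u); both groups contain (v−12u).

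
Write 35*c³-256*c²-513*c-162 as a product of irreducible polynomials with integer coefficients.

By the rational root theorem, c = 9 is a root, giving the factor (c-9) and quotient 35*c²+59*c+18.
The remaining quadratic factors as (7*c+9)(5*c+2).

(5*c+2)*(7*c+9)*(c-9)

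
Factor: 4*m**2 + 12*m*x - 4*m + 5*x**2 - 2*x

Group: 2*m*(2*m + x) + (5*x - 2)*(2*m + x); both groups contain (2*m + x).

(2*m + 5*x - 2)*(2*m + x)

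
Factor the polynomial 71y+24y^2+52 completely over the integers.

(3y+4)(8y+13)

Need a pair with product 24·52 = 1248 and sum 71: that's 32 and 39.
Split the middle term: 24y^2+32y + 39y+52 = 8y(3y+4) + 13(3y+4).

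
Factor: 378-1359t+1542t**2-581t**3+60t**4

Trying the rational-root candidates, t = 3/5 is a root, so (5t-3) is a factor; dividing leaves 12t**3-109t**2+243t-126.
Continuing, t = 3/4 is a root, giving the factor (4t-3) and quotient 3t**2-25t+42.
The remaining quadratic factors as (t-6)(3t-7).

(3t-7)(4t-3)(5t-3)(t-6)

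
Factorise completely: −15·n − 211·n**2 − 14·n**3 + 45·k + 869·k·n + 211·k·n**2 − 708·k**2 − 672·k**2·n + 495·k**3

(11·k − n − 15)·(15·k − 14·n − 1)·(3·k − n)

Group: 3·k·(165·k**2 − 169·k·n − 236·k + 14·n**2 + 211·n + 15) − n·(165·k**2 − 169·k·n − 236·k + 14·n**2 + 211·n + 15); both groups contain (165·k**2 − 169·k·n − 236·k + 14·n**2 + 211·n + 15), so (3·k − n) is a factor with cofactor 165·k**2 − 169·k·n − 236·k + 14·n**2 + 211·n + 15.
The cofactor groups again: 165·k**2 − 169·k·n − 236·k + 14·n**2 + 211·n + 15 = 11·k·(15·k − 14·n − 1) + (−n − 15)·(15·k − 14·n − 1); both groups contain (15·k − 14·n − 1), giving (11·k − n − 15)·(15·k − 14·n − 1).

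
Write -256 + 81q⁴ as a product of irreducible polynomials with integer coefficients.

(3q + 4)(3q - 4)(9q² + 16)

Difference of squares twice: with A = 3q and B = 4, A⁴ − B⁴ = (A² − B²)(A² + B²), and A² − B² factors again.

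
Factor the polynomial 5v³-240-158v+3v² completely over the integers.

Trying the rational-root candidates, v = -5 is a root, giving the factor (v+5) and quotient 5v²-22v-48.
The remaining quadratic factors as (5v+8)(v-6).

(5v+8)(v+5)(v-6)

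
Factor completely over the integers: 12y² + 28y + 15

(2y + 3)(6y + 5)

Need a pair with product 12·15 = 180 and sum 28: that's 18 and 10.
Split the middle term: 12y² + 18y + 10y + 15 = 6y(2y + 3) + 5(2y + 3).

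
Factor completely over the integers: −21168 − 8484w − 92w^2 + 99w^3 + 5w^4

Testing divisors of the constant over divisors of the leading coefficient, w = −12 is a root, so (w + 12) is a factor; dividing leaves 5w^3 + 39w^2 − 560w − 1764.
Then w = 9 is a root, so (w − 9) divides it; the quotient is 5w^2 + 84w + 196.
The remaining quadratic factors as (5w + 14)(w + 14).

(5w + 14)(w + 12)(w + 14)(w − 9)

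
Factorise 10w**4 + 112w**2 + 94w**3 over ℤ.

Pull out the common factor 2w**2, then factor the remaining trinomial.

2w**2(5w + 7)(w + 8)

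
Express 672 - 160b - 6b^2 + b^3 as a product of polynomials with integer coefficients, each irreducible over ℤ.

By the rational root theorem, b = 14 is a root, giving the factor (b - 14) and quotient b^2 + 8b - 48.
The remaining quadratic factors as (b + 12)(b - 4).

(b + 12)(b - 14)(b - 4)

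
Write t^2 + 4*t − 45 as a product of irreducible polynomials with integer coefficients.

(t + 9)*(t − 5)

Two integers with product −45 and sum 4 are 9 and −5.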